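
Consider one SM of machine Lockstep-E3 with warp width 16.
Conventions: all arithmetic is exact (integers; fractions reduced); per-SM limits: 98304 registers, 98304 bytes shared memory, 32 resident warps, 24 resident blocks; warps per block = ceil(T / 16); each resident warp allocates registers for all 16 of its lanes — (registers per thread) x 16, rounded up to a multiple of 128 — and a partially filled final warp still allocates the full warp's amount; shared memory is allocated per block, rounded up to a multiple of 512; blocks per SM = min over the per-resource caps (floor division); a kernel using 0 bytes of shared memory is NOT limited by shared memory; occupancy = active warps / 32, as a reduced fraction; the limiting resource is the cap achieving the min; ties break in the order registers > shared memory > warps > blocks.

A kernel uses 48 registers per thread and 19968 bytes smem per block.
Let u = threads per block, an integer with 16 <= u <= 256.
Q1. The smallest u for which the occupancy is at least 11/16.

Answer: u = 81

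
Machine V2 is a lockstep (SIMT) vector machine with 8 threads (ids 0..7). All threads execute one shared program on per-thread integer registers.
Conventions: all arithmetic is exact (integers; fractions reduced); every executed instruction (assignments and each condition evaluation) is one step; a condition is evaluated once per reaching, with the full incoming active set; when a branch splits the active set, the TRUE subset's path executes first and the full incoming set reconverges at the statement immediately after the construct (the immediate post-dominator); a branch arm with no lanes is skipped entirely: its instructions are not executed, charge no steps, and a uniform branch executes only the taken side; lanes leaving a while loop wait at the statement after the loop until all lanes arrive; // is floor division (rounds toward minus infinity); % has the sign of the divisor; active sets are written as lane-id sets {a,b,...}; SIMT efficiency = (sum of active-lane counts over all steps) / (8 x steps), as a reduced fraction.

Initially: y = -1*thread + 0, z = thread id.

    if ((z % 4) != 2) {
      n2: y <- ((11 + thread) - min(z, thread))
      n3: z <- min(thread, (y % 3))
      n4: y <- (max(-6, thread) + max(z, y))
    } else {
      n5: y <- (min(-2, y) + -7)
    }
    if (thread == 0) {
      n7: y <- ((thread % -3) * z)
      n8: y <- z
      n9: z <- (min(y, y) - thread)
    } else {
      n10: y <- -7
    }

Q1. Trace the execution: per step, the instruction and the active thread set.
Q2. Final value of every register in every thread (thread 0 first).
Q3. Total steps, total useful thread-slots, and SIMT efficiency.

step 0: eval ((z % 4) != 2)          {0,1,2,3,4,5,6,7}
step 1: y <- ((11 + thread) - min(z, thread)) {0,1,3,4,5,7}
step 2: z <- min(thread, (y % 3))    {0,1,3,4,5,7}
step 3: y <- (max(-6, thread) + max(z, y)) {0,1,3,4,5,7}
step 4: y <- (min(-2, y) + -7)       {2,6}
step 5: eval (thread == 0)           {0,1,2,3,4,5,6,7}
step 6: y <- ((thread % -3) * z)     {0}
step 7: y <- z                       {0}
step 8: z <- (min(y, y) - thread)    {0}
step 9: y <- -7                      {1,2,3,4,5,6,7}

Answer: 10 steps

y: 0,-7,-7,-7,-7,-7,-7,-7
z: 0,1,2,2,2,2,6,2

steps = 10; useful = 46; efficiency = 46/80 = 23/40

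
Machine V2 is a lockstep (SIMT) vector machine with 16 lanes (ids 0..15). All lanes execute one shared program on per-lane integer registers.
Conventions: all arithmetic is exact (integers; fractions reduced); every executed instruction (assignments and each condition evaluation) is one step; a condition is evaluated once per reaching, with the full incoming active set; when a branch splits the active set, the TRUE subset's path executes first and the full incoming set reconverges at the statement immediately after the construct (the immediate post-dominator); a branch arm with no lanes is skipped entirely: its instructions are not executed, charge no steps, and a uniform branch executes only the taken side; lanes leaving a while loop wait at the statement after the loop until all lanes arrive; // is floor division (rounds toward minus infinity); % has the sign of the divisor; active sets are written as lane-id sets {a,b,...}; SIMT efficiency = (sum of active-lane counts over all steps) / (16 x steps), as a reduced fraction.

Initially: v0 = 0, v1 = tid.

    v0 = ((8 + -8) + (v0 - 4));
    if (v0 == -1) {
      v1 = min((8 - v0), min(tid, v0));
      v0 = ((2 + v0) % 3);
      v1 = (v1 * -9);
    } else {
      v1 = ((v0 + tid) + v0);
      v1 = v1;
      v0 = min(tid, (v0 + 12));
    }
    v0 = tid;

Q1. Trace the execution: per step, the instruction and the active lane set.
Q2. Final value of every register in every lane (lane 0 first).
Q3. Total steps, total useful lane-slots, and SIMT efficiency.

step 0: v0 <- ((8 + -8) + (v0 - 4))  {0,1,2,3,4,5,6,7,8,9,10,11,12,13,14,15}
step 1: eval (v0 == -1)              {0,1,2,3,4,5,6,7,8,9,10,11,12,13,14,15}
step 2: v1 <- ((v0 + tid) + v0)      {0,1,2,3,4,5,6,7,8,9,10,11,12,13,14,15}
step 3: v1 <- v1                     {0,1,2,3,4,5,6,7,8,9,10,11,12,13,14,15}
step 4: v0 <- min(tid, (v0 + 12))    {0,1,2,3,4,5,6,7,8,9,10,11,12,13,14,15}
step 5: v0 <- tid                    {0,1,2,3,4,5,6,7,8,9,10,11,12,13,14,15}

Answer: 6 steps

v0: 0,1,2,3,4,5,6,7,8,9,10,11,12,13,14,15
v1: -8,-7,-6,-5,-4,-3,-2,-1,0,1,2,3,4,5,6,7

steps = 6; useful = 96; efficiency = 96/96 = 1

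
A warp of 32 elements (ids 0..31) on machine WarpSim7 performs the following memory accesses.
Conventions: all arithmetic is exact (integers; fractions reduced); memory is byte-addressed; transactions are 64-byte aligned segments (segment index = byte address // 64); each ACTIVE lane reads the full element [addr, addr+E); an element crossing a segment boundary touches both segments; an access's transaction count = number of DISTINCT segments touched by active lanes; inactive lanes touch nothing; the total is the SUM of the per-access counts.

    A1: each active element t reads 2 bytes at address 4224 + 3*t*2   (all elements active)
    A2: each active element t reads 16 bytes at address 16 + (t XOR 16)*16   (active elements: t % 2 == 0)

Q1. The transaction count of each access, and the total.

A1: 3 transactions
A2: 8 transactions

Answer: 3,8; total 11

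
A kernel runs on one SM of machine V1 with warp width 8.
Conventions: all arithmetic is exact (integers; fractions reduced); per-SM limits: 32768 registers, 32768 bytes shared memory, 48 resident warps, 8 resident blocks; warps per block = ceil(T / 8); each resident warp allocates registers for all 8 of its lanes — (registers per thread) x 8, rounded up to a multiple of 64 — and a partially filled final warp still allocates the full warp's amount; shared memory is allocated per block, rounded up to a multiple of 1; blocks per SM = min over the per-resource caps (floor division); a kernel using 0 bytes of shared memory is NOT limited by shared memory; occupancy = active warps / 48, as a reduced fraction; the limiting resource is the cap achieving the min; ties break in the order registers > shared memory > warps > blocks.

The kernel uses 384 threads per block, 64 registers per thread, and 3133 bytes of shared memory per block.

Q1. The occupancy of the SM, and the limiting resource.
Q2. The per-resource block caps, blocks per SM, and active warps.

Answer: occupancy 1, limited by registers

registers: 1 block
shared memory: 10 blocks
warps: 1 block
blocks: 8 blocks

Answer: 1 block, 48 active warps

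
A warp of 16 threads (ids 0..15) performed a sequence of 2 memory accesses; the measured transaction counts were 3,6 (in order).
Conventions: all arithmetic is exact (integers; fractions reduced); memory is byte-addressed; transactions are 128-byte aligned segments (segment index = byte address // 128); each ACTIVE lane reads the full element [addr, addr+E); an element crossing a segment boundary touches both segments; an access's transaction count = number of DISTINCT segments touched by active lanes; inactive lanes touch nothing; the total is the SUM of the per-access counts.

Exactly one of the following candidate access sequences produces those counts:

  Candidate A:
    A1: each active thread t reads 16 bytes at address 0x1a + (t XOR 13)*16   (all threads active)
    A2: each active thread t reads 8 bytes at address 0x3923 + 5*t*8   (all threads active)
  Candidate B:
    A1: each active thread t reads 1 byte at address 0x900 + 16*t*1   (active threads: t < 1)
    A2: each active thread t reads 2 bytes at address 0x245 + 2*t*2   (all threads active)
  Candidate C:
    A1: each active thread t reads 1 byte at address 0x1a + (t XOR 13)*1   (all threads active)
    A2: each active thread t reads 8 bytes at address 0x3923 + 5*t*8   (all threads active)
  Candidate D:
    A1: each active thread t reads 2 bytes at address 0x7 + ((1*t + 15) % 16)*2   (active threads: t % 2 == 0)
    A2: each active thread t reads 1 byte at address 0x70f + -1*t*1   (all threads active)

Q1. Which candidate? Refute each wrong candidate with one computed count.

B: A1 gives 1 transaction, not 3
C: A1 gives 1 transaction, not 3
D: A1 gives 1 transaction, not 3
A: all counts match (3,6)

Answer: A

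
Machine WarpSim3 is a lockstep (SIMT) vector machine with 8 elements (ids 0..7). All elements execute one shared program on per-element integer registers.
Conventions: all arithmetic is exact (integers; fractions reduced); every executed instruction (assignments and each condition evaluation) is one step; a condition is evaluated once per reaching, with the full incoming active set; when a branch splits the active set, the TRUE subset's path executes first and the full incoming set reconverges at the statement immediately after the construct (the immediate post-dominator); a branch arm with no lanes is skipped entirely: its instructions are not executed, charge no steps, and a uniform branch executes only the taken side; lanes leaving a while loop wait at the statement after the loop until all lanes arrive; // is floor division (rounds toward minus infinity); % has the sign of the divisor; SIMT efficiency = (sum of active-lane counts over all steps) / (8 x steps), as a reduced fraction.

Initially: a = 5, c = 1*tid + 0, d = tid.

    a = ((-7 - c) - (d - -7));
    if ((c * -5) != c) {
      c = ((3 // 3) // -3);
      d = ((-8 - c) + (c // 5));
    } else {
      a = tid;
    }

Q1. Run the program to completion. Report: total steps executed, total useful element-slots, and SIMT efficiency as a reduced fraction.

Answer: 5 steps, 31 useful, 31/40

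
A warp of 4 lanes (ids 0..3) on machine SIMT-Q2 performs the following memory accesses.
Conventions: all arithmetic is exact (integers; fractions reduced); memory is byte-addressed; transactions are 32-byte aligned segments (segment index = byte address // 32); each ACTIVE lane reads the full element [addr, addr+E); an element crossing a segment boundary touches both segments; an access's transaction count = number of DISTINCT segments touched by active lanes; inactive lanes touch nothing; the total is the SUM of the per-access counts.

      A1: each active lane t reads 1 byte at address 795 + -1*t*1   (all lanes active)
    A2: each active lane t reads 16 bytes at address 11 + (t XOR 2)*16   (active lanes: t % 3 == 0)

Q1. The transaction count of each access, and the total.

A1: 1 transaction
A2: 2 transactions

Answer: 1,2; total 3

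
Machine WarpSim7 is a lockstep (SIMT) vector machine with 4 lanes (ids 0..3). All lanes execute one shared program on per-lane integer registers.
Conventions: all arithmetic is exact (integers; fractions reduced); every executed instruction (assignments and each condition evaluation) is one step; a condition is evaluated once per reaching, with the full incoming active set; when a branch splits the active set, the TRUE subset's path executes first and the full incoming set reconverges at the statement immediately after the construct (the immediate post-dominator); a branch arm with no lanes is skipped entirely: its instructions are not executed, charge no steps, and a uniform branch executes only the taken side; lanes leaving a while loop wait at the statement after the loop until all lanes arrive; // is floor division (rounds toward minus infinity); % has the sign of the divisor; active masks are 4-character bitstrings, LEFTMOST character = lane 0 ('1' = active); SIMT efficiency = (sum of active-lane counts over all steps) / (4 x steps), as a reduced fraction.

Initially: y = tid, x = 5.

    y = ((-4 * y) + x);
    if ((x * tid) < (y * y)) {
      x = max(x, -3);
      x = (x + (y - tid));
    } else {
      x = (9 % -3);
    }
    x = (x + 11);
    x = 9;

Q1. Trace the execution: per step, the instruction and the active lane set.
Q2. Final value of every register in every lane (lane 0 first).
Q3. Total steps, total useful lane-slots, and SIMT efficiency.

step 0: y <- ((-4 * y) + x)          1111
step 1: eval ((x * tid) < (y * y))   1111
step 2: x <- max(x, -3)              1001
step 3: x <- (x + (y - tid))         1001
step 4: x <- (9 % -3)                0110
step 5: x <- (x + 11)                1111
step 6: x <- 9                       1111

Answer: 7 steps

y: 5,1,-3,-7
x: 9,9,9,9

steps = 7; useful = 22; efficiency = 22/28 = 11/14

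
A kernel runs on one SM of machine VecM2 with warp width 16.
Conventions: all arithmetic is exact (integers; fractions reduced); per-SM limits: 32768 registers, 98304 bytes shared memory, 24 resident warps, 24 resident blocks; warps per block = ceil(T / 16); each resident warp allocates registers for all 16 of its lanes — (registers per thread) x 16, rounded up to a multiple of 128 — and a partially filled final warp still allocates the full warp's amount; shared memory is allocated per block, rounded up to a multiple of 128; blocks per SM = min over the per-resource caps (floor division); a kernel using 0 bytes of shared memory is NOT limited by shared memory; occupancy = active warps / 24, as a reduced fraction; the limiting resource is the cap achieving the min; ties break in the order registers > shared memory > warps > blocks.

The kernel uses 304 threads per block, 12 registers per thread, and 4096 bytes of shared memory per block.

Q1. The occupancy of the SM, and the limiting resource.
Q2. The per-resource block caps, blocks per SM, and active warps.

Answer: occupancy 19/24, limited by warps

registers: 6 blocks
shared memory: 24 blocks
warps: 1 block
blocks: 24 blocks

Answer: 1 block, 19 active warps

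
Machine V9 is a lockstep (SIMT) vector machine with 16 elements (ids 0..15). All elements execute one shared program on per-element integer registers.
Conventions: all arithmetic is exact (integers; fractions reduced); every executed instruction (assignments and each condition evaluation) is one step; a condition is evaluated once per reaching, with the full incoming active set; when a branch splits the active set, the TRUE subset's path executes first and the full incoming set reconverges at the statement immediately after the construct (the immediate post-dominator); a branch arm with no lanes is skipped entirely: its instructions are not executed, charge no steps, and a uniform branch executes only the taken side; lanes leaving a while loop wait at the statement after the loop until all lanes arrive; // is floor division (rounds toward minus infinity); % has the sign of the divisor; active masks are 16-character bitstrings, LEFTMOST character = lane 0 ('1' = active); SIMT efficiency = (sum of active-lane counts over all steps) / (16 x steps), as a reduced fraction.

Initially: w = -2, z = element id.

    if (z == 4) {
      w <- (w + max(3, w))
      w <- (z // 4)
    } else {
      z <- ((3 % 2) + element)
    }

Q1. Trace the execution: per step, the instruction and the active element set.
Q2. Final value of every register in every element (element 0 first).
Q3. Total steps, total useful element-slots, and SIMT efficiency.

step 0: eval (z == 4)                1111111111111111
step 1: w <- (w + max(3, w))         0000100000000000
step 2: w <- (z // 4)                0000100000000000
step 3: z <- ((3 % 2) + element)     1111011111111111

Answer: 4 steps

w: -2,-2,-2,-2,1,-2,-2,-2,-2,-2,-2,-2,-2,-2,-2,-2
z: 1,2,3,4,4,6,7,8,9,10,11,12,13,14,15,16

steps = 4; useful = 33; efficiency = 33/64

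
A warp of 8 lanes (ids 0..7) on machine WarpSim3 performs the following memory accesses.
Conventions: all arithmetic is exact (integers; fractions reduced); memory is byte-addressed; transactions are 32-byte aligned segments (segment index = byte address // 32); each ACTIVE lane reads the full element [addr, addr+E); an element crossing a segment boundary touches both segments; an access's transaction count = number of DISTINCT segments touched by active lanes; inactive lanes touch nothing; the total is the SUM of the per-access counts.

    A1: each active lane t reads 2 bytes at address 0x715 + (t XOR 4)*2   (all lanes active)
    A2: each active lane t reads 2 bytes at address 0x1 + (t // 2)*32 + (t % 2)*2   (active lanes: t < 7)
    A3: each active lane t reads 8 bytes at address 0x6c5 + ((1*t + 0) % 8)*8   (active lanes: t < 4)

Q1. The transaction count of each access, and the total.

A1: 2 transactions
A2: 4 transactions
A3: 2 transactions

Answer: 2,4,2; total 8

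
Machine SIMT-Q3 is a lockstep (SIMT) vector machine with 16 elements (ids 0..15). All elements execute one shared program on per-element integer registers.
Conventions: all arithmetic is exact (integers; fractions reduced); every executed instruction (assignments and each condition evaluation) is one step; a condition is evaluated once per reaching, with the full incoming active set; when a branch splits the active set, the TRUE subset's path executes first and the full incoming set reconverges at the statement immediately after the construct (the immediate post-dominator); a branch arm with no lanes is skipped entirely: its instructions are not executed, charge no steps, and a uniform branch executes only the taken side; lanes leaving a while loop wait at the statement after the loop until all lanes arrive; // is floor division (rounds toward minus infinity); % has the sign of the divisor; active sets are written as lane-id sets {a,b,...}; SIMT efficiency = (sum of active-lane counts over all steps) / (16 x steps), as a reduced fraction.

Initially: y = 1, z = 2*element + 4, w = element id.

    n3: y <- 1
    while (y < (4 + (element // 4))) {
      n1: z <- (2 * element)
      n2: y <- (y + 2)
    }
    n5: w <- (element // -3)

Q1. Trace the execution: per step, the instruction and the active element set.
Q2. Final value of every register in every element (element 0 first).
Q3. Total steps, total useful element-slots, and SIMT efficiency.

step 0: y <- 1                       {0,1,2,3,4,5,6,7,8,9,10,11,12,13,14,15}
step 1: eval (y < (4 + (element // 4))) {0,1,2,3,4,5,6,7,8,9,10,11,12,13,14,15}
step 2: z <- (2 * element)           {0,1,2,3,4,5,6,7,8,9,10,11,12,13,14,15}
step 3: y <- (y + 2)                 {0,1,2,3,4,5,6,7,8,9,10,11,12,13,14,15}
step 4: eval (y < (4 + (element // 4))) {0,1,2,3,4,5,6,7,8,9,10,11,12,13,14,15}
step 5: z <- (2 * element)           {0,1,2,3,4,5,6,7,8,9,10,11,12,13,14,15}
step 6: y <- (y + 2)                 {0,1,2,3,4,5,6,7,8,9,10,11,12,13,14,15}
step 7: eval (y < (4 + (element // 4))) {0,1,2,3,4,5,6,7,8,9,10,11,12,13,14,15}
step 8: z <- (2 * element)           {8,9,10,11,12,13,14,15}
step 9: y <- (y + 2)                 {8,9,10,11,12,13,14,15}
step 10: eval (y < (4 + (element // 4))) {8,9,10,11,12,13,14,15}
step 11: w <- (element // -3)         {0,1,2,3,4,5,6,7,8,9,10,11,12,13,14,15}

Answer: 12 steps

y: 5,5,5,5,5,5,5,5,7,7,7,7,7,7,7,7
z: 0,2,4,6,8,10,12,14,16,18,20,22,24,26,28,30
w: 0,-1,-1,-1,-2,-2,-2,-3,-3,-3,-4,-4,-4,-5,-5,-5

steps = 12; useful = 168; efficiency = 168/192 = 7/8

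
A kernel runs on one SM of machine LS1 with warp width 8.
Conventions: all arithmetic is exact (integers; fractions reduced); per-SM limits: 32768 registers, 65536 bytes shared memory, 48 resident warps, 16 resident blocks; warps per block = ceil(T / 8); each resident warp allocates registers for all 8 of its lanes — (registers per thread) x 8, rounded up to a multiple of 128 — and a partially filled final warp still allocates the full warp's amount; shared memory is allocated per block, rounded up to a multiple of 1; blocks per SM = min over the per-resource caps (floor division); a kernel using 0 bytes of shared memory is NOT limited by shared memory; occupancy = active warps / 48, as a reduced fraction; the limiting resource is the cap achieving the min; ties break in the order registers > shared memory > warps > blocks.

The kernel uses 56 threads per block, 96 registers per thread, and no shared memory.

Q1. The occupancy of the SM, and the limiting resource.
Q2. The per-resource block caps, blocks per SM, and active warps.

Answer: occupancy 7/8, limited by registers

registers: 6 blocks
shared memory: no limit (kernel uses none)
warps: 6 blocks
blocks: 16 blocks

Answer: 6 blocks, 42 active warps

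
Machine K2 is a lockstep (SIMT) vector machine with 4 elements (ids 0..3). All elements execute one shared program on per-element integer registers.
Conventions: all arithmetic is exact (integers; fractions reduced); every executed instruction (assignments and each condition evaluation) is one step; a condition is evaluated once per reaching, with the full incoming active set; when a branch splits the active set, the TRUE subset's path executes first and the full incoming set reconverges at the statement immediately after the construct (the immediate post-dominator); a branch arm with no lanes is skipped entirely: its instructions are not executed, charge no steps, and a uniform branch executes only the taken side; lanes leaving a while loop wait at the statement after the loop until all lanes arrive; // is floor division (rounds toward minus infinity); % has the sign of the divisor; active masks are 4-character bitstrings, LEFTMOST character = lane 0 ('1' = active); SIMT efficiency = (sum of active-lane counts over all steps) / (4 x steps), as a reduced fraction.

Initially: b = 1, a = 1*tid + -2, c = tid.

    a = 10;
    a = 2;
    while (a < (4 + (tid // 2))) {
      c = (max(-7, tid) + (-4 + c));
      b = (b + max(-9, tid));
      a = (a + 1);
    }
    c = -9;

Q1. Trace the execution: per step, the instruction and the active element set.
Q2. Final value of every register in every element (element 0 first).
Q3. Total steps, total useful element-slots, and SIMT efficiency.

step 0: a <- 10                      1111
step 1: a <- 2                       1111
step 2: eval (a < (4 + (tid // 2)))  1111
step 3: c <- (max(-7, tid) + (-4 + c)) 1111
step 4: b <- (b + max(-9, tid))      1111
step 5: a <- (a + 1)                 1111
step 6: eval (a < (4 + (tid // 2)))  1111
step 7: c <- (max(-7, tid) + (-4 + c)) 1111
step 8: b <- (b + max(-9, tid))      1111
step 9: a <- (a + 1)                 1111
step 10: eval (a < (4 + (tid // 2)))  1111
step 11: c <- (max(-7, tid) + (-4 + c)) 0011
step 12: b <- (b + max(-9, tid))      0011
step 13: a <- (a + 1)                 0011
step 14: eval (a < (4 + (tid // 2)))  0011
step 15: c <- -9                      1111

Answer: 16 steps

b: 1,3,7,10
a: 4,4,5,5
c: -9,-9,-9,-9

steps = 16; useful = 56; efficiency = 56/64 = 7/8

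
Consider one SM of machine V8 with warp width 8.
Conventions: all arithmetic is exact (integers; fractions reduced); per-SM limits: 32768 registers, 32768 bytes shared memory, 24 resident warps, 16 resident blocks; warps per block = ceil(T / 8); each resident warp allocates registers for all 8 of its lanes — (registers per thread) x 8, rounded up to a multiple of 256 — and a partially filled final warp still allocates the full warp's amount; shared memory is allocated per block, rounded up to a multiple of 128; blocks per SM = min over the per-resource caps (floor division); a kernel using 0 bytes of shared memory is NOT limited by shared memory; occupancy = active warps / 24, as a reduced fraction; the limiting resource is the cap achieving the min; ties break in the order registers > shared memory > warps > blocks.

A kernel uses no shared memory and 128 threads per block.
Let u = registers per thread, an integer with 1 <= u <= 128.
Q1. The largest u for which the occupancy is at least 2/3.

Answer: u = 128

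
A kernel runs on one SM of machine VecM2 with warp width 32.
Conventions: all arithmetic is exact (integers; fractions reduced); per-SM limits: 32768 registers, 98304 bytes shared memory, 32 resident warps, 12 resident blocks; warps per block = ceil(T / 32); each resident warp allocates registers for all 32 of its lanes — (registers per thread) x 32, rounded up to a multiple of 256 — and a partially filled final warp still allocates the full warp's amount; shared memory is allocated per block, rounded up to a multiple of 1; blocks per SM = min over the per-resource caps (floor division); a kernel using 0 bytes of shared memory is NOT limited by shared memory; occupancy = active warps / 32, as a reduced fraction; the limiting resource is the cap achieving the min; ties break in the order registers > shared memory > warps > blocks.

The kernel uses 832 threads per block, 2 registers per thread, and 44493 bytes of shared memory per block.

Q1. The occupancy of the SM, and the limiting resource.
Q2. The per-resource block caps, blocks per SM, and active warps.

Answer: occupancy 13/16, limited by warps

registers: 4 blocks
shared memory: 2 blocks
warps: 1 block
blocks: 12 blocks

Answer: 1 block, 26 active warps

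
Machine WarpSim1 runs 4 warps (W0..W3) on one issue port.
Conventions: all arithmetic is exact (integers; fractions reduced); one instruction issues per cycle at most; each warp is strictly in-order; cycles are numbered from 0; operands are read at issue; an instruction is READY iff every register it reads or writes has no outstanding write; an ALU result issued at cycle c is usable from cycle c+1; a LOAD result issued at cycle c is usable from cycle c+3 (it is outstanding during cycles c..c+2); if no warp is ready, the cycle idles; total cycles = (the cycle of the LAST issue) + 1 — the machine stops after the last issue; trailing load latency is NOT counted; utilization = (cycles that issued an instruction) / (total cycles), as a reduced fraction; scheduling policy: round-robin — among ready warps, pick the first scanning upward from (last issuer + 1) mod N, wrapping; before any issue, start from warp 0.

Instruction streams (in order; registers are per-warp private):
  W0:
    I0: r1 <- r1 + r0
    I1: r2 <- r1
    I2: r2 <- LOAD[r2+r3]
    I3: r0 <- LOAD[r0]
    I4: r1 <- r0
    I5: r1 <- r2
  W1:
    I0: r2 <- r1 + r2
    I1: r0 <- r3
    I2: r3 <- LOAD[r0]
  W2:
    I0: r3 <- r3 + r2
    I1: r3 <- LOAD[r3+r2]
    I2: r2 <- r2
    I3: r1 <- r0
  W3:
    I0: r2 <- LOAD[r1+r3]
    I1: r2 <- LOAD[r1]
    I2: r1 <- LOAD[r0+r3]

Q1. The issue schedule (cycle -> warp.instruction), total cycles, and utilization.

cycle 0: W0.I0
cycle 1: W1.I0
cycle 2: W2.I0
cycle 3: W3.I0
cycle 4: W0.I1
cycle 5: W1.I1
cycle 6: W2.I1
cycle 7: W3.I1
cycle 8: W0.I2
cycle 9: W1.I2
cycle 10: W2.I2
cycle 11: W3.I2
cycle 12: W0.I3
cycle 13: W2.I3
cycle 14: idle
cycle 15: W0.I4
cycle 16: W0.I5

Answer: 17 cycles, utilization 16/17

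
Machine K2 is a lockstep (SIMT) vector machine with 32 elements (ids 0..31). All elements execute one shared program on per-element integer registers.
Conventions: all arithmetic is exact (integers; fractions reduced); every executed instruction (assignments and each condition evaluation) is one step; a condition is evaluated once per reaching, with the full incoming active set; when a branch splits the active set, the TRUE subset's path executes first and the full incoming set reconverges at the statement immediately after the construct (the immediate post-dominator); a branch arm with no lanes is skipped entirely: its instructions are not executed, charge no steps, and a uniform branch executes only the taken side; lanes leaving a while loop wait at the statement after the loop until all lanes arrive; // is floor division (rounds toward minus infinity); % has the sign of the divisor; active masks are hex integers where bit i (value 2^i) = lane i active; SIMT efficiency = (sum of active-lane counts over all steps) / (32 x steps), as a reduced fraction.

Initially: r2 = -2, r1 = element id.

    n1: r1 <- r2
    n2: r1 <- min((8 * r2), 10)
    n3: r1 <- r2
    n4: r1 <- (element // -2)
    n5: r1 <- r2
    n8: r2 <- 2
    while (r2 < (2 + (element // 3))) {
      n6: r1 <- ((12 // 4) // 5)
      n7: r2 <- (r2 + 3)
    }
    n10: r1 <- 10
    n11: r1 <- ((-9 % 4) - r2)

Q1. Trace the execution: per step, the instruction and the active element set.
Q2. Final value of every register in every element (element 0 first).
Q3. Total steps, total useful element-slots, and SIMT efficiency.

step 0: r1 <- r2                     0xffffffff
step 1: r1 <- min((8 * r2), 10)      0xffffffff
step 2: r1 <- r2                     0xffffffff
step 3: r1 <- (element // -2)        0xffffffff
step 4: r1 <- r2                     0xffffffff
step 5: r2 <- 2                      0xffffffff
step 6: eval (r2 < (2 + (element // 3))) 0xffffffff
step 7: r1 <- ((12 // 4) // 5)       0xfffffff8
step 8: r2 <- (r2 + 3)               0xfffffff8
step 9: eval (r2 < (2 + (element // 3))) 0xfffffff8
step 10: r1 <- ((12 // 4) // 5)       0xfffff000
step 11: r2 <- (r2 + 3)               0xfffff000
step 12: eval (r2 < (2 + (element // 3))) 0xfffff000
step 13: r1 <- ((12 // 4) // 5)       0xffe00000
step 14: r2 <- (r2 + 3)               0xffe00000
step 15: eval (r2 < (2 + (element // 3))) 0xffe00000
step 16: r1 <- ((12 // 4) // 5)       0xc0000000
step 17: r2 <- (r2 + 3)               0xc0000000
step 18: eval (r2 < (2 + (element // 3))) 0xc0000000
step 19: r1 <- 10                     0xffffffff
step 20: r1 <- ((-9 % 4) - r2)        0xffffffff

Answer: 21 steps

r2: 2,2,2,5,5,5,5,5,5,5,5,5,8,8,8,8,8,8,8,8,8,11,11,11,11,11,11,11,11,11,14,14
r1: 1,1,1,-2,-2,-2,-2,-2,-2,-2,-2,-2,-5,-5,-5,-5,-5,-5,-5,-5,-5,-8,-8,-8,-8,-8,-8,-8,-8,-8,-11,-11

steps = 21; useful = 474; efficiency = 474/672 = 79/112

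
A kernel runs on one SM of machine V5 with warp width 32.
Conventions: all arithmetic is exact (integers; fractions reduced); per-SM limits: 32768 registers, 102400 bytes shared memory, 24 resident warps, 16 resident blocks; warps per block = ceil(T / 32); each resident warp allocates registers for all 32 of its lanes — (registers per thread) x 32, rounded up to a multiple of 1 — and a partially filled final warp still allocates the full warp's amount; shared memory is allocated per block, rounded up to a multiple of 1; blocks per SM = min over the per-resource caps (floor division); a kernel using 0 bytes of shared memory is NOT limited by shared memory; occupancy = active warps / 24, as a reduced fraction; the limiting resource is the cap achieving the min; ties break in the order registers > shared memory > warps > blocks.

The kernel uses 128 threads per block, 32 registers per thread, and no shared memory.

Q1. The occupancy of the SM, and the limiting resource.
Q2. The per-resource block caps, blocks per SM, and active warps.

Answer: occupancy 1, limited by warps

registers: 8 blocks
shared memory: no limit (kernel uses none)
warps: 6 blocks
blocks: 16 blocks

Answer: 6 blocks, 24 active warps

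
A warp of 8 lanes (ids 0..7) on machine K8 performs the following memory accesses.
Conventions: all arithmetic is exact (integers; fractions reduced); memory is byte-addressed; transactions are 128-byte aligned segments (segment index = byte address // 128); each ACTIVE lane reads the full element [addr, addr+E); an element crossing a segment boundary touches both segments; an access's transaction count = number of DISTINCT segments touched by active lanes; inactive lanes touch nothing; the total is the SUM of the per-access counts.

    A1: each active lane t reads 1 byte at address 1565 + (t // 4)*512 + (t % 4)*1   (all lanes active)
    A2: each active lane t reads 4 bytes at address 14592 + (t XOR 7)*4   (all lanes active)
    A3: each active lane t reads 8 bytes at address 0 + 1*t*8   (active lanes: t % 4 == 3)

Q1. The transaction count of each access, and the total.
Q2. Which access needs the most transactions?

A1: 2 transactions
A2: 1 transaction
A3: 1 transaction

Answer: 2,1,1; total 4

Answer: A1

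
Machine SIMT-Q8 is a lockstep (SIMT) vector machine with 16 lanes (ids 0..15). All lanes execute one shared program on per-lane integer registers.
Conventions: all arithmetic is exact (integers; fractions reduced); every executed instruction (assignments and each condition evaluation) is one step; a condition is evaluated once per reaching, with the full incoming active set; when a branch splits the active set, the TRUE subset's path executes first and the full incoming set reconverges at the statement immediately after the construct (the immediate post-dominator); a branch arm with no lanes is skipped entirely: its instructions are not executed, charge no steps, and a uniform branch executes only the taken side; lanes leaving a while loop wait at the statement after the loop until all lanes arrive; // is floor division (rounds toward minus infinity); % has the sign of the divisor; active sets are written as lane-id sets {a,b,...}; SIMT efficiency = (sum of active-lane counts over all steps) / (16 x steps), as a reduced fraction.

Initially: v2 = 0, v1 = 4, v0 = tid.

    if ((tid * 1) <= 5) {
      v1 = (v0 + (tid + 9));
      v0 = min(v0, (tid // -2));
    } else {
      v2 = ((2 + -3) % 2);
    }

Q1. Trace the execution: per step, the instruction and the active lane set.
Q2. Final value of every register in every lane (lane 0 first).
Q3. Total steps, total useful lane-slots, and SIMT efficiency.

step 0: eval ((tid * 1) <= 5)        {0,1,2,3,4,5,6,7,8,9,10,11,12,13,14,15}
step 1: v1 <- (v0 + (tid + 9))       {0,1,2,3,4,5}
step 2: v0 <- min(v0, (tid // -2))   {0,1,2,3,4,5}
step 3: v2 <- ((2 + -3) % 2)         {6,7,8,9,10,11,12,13,14,15}

Answer: 4 steps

v2: 0,0,0,0,0,0,1,1,1,1,1,1,1,1,1,1
v1: 9,11,13,15,17,19,4,4,4,4,4,4,4,4,4,4
v0: 0,-1,-1,-2,-2,-3,6,7,8,9,10,11,12,13,14,15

steps = 4; useful = 38; efficiency = 38/64 = 19/32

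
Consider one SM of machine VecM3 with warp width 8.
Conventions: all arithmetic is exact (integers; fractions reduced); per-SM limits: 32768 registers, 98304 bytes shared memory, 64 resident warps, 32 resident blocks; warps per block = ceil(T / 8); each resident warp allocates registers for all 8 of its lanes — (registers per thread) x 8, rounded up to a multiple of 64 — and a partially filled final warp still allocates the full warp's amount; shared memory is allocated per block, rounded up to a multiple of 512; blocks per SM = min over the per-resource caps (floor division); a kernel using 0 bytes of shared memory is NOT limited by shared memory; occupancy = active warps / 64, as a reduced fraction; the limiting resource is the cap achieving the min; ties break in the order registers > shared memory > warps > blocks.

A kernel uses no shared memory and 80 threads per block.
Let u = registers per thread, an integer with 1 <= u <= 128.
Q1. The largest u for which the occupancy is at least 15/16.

Answer: u = 64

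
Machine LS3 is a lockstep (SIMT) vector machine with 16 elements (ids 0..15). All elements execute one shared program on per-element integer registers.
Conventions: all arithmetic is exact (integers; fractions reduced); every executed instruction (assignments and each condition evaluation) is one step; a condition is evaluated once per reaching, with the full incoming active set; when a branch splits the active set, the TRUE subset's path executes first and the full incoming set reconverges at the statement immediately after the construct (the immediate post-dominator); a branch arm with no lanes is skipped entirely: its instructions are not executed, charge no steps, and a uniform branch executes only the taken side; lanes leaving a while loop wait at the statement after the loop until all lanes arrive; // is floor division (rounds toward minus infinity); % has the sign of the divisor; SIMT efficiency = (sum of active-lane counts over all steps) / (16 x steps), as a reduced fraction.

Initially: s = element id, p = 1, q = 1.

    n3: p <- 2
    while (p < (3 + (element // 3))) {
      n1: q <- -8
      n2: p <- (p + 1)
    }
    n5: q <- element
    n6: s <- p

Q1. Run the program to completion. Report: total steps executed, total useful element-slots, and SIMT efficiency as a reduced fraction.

Answer: 22 steps, 217 useful, 217/352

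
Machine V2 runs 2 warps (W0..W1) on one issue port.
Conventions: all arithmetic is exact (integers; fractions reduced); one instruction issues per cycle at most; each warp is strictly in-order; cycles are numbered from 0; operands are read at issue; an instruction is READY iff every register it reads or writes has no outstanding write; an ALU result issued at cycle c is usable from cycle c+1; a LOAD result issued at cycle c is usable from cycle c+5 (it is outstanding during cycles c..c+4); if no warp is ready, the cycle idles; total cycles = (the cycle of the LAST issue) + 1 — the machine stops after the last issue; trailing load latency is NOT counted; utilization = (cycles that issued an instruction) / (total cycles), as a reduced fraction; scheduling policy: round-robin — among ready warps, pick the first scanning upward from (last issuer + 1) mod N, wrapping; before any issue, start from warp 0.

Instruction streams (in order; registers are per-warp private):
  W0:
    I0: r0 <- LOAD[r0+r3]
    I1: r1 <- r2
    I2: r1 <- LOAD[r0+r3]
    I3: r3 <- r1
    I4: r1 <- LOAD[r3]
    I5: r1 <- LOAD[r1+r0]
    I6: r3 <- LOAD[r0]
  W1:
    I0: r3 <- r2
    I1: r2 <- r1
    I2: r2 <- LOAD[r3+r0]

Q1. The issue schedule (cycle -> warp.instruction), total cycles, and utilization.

cycle 0: W0.I0
cycle 1: W1.I0
cycle 2: W0.I1
cycle 3: W1.I1
cycle 4: W1.I2
cycle 5: W0.I2
cycle 6: idle
cycle 7: idle
cycle 8: idle
cycle 9: idle
cycle 10: W0.I3
cycle 11: W0.I4
cycle 12: idle
cycle 13: idle
cycle 14: idle
cycle 15: idle
cycle 16: W0.I5
cycle 17: W0.I6

Answer: 18 cycles, utilization 5/9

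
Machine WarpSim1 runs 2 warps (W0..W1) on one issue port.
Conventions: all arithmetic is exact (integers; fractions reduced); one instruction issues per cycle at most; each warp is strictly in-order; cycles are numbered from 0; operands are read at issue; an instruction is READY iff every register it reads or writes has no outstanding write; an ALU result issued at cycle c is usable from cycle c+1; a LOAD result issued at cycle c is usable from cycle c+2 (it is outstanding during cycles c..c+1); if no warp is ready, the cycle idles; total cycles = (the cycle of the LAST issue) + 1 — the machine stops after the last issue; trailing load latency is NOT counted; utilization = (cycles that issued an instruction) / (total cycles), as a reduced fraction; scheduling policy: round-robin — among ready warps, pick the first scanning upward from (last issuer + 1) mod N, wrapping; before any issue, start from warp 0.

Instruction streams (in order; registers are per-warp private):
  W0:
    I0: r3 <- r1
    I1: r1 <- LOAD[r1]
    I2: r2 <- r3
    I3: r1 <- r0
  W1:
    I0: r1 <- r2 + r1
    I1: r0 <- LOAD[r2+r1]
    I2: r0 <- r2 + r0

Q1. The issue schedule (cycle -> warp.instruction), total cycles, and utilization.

cycle 0: W0.I0
cycle 1: W1.I0
cycle 2: W0.I1
cycle 3: W1.I1
cycle 4: W0.I2
cycle 5: W1.I2
cycle 6: W0.I3

Answer: 7 cycles, utilization 1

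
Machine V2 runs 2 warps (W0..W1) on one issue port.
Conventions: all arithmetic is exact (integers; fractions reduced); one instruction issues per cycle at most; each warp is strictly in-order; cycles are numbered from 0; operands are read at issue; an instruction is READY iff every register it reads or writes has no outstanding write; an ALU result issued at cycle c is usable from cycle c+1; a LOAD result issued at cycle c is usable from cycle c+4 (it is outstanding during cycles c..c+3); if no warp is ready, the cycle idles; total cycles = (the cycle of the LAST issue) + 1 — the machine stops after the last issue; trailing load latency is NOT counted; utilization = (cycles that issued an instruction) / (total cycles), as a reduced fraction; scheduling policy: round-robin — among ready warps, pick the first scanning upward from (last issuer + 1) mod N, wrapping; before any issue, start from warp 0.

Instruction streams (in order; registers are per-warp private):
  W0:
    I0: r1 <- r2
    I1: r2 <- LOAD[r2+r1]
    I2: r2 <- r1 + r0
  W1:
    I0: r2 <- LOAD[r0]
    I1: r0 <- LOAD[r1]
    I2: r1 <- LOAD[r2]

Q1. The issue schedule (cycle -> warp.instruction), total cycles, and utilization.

cycle 0: W0.I0
cycle 1: W1.I0
cycle 2: W0.I1
cycle 3: W1.I1
cycle 4: idle
cycle 5: W1.I2
cycle 6: W0.I2

Answer: 7 cycles, utilization 6/7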